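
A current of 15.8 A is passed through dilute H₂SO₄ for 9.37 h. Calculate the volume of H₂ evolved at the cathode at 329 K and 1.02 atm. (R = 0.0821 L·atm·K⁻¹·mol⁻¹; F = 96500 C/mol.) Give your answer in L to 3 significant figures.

73.1 L

Q = 15.8 A × 33732 s = 5.330×10^5 C
n(e⁻) = Q/F = 5.330×10^5/96500 = 5.523 mol
2H⁺ + 2e⁻ → H₂, so n(H₂) = 5.523 / 2 = 2.762 mol
V = nRT/P = 2.762 × 0.0821 × 329 / 1.02 = 73.14 L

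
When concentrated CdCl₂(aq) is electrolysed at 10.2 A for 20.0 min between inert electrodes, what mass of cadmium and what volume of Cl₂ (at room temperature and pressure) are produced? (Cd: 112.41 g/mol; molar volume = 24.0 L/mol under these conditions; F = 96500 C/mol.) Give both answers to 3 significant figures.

Q = 10.2 × 1200 = 12240 C; n(e⁻) = 12240 / 96500 = 0.1268 mol
Cathode: Cd²⁺ + 2e⁻ → Cd → n(Cd) = 0.1268/2 = 0.06340 mol → 7.13 g
Anode: 2Cl⁻ → Cl₂ + 2e⁻ → n(Cl₂) = 0.1268/2 = 0.06340 mol → 1.52 L

7.13 g Cd; 1.52 L Cl₂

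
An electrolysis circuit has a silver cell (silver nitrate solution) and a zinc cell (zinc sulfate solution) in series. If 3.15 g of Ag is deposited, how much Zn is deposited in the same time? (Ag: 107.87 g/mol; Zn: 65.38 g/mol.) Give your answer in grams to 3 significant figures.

0.955 g

n(Ag) = 3.15 / 107.87 = 0.02920 mol
Ag⁺ + e⁻ → Ag, so n(e⁻) = 0.02920 mol
Since the cells are in series, n(e⁻) in the Zn cell is also 0.02920 mol.
Zn²⁺ + 2e⁻ → Zn, so n(Zn) = 0.02920 / 2 = 0.01460 mol
m(Zn) = 0.01460 × 65.38 = 0.955 g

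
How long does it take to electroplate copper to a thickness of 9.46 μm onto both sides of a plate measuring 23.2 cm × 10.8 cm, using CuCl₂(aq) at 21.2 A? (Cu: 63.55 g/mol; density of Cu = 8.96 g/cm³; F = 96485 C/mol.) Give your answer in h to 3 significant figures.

Plated area = 2 × 23.2 × 10.8 = 501.1 cm²
Volume = 501.1 × 9.46×10⁻⁴ cm = 0.4740 cm³
m(Cu) = 0.4740 × 8.96 = 4.247 g
n(Cu) = 4.247 / 63.55 = 0.06683 mol; n(e⁻) = 2 × 0.06683 = 0.1337 mol
Q = 0.1337 × 96485 = 12900 C
t = 12900 / 21.2 = 608.5 s = 0.169 h

0.169 h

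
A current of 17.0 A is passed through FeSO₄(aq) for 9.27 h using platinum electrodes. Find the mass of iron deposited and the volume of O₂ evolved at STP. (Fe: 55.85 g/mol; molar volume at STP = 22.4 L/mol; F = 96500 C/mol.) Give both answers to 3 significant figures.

164 g Fe; 32.9 L O₂

Q = 17.0 × 33372 = 5.673×10^5 C; n(e⁻) = 5.673×10^5 / 96500 = 5.879 mol
Cathode: Fe²⁺ + 2e⁻ → Fe → n(Fe) = 5.879/2 = 2.940 mol → 164 g
Anode: 2H₂O → O₂ + 4H⁺ + 4e⁻ → n(O₂) = 5.879/4 = 1.470 mol → 32.9 L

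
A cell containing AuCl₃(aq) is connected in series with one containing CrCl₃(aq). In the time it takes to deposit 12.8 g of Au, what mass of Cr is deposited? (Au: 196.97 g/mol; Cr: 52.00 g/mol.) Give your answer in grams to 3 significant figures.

n(Au) = 12.8 / 196.97 = 0.06498 mol
Au³⁺ + 3e⁻ → Au, so n(e⁻) = 3 × 0.06498 = 0.1949 mol
In series, the same 0.1949 mol of electrons flows through the second cell.
Cr³⁺ + 3e⁻ → Cr, so n(Cr) = 0.1949 / 3 = 0.06497 mol
m(Cr) = 0.06497 × 52.00 = 3.38 g

3.38 g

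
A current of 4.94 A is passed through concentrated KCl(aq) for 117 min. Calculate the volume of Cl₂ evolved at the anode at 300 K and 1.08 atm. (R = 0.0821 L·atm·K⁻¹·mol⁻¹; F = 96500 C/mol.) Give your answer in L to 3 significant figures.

Q = 4.94 A × 7020 s = 34680 C
n(e⁻) = Q/F = 34680/96500 = 0.3594 mol
2Cl⁻ → Cl₂ + 2e⁻, so n(Cl₂) = 0.3594 / 2 = 0.1797 mol
V = nRT/P = 0.1797 × 0.0821 × 300 / 1.08 = 4.098 L

4.10 L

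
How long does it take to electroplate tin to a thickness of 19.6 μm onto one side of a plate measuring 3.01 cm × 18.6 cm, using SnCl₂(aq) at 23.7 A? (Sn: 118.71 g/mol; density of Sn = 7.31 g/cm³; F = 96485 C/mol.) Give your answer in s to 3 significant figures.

55.0 s

Plated area = 3.01 × 18.6 = 55.99 cm²
Volume = 55.99 × 19.6×10⁻⁴ cm = 0.1097 cm³
m(Sn) = 0.1097 × 7.31 = 0.8019 g
n(Sn) = 0.8019 / 118.71 = 0.006755 mol; n(e⁻) = 2 × 0.006755 = 0.01351 mol
Q = 0.01351 × 96485 = 1304 C
t = 1304 / 23.7 = 55.02 s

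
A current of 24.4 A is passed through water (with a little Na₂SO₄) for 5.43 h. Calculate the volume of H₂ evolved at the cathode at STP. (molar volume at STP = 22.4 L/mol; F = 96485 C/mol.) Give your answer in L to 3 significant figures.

Q = 24.4 A × 19548 s = 4.770×10^5 C
n(e⁻) = 4.770×10^5 / 96485 = 4.944 mol
2H⁺ + 2e⁻ → H₂, so n(H₂) = 4.944 / 2 = 2.472 mol
V = 2.472 × 22.4 = 55.37 L

55.4 L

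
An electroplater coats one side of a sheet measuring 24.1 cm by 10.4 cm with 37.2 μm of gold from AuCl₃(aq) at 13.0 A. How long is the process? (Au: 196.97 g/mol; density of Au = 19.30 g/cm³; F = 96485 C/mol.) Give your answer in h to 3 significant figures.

0.565 h

Plated area = 24.1 × 10.4 = 250.6 cm²
Volume = 250.6 × 37.2×10⁻⁴ cm = 0.9322 cm³
m(Au) = 0.9322 × 19.30 = 17.99 g
n(Au) = 17.99 / 196.97 = 0.09133 mol; n(e⁻) = 3 × 0.09133 = 0.2740 mol
Q = 0.2740 × 96485 = 26440 C
t = 26440 / 13.0 = 2034 s = 0.565 h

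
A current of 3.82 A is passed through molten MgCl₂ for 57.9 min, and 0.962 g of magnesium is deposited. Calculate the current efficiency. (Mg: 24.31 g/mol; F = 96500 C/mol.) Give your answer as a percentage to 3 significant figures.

Q = 3.82 × 3474 = 13270 C
n(e⁻) = 13270 / 96500 = 0.1375 mol
Mg²⁺ + 2e⁻ → Mg, so theoretical n(Mg) = 0.06875 mol → 1.671 g
Efficiency = 0.962 / 1.671 = 0.5757 = 57.6%

57.6%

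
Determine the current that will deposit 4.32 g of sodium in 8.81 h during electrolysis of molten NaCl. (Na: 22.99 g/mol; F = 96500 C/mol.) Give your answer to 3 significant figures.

n(Na) = 4.32 / 22.99 = 0.1879 mol
Na⁺ + e⁻ → Na, so n(e⁻) = 0.1879 mol
Q = 0.1879 × 96500 = 18130 C
I = Q / t = 18130 / 31716 s = 0.572 A

0.572 A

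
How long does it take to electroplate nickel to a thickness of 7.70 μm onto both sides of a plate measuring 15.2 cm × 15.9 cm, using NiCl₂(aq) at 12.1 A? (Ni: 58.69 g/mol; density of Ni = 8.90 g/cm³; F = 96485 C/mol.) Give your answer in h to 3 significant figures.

0.250 h

Plated area = 2 × 15.2 × 15.9 = 483.4 cm²
Volume = 483.4 × 7.70×10⁻⁴ cm = 0.3722 cm³
m(Ni) = 0.3722 × 8.90 = 3.313 g
n(Ni) = 3.313 / 58.69 = 0.05645 mol; n(e⁻) = 2 × 0.05645 = 0.1129 mol
Q = 0.1129 × 96485 = 10890 C
t = 10890 / 12.1 = 900.0 s = 0.250 h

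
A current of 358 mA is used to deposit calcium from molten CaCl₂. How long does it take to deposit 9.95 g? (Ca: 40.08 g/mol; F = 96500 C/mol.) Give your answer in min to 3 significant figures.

2230 min

n(Ca) = 9.95 / 40.08 = 0.2483 mol
Ca²⁺ + 2e⁻ → Ca, so n(e⁻) = 2 × 0.2483 = 0.4966 mol
Q = 0.4966 × 96500 = 47920 C
t = Q / I = 47920 / 0.358 = 1.339×10^5 s = 2230 min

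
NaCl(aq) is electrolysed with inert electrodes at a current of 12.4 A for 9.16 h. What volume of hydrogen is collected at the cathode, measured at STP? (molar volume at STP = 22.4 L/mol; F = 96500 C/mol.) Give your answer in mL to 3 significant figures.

Q = It = 12.4 × 32976 = 4.089×10^5 C
n(e⁻) = Q/F = 4.089×10^5/96500 = 4.237 mol
2H⁺ + 2e⁻ → H₂, so n(H₂) = 4.237 / 2 = 2.119 mol
V = 2.119 × 22.4 = 47.47 L
= 47500 mL

47500 mL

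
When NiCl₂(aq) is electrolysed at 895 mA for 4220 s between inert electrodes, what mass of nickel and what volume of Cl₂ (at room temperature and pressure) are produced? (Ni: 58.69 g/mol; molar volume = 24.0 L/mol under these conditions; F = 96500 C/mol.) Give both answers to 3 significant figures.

1.15 g Ni; 0.470 L Cl₂

Q = 0.895 × 4220 = 3777 C; n(e⁻) = 3777 / 96500 = 0.03914 mol
Cathode: Ni²⁺ + 2e⁻ → Ni → n(Ni) = 0.03914/2 = 0.01957 mol → 1.15 g
Anode: 2Cl⁻ → Cl₂ + 2e⁻ → n(Cl₂) = 0.03914/2 = 0.01957 mol → 0.470 L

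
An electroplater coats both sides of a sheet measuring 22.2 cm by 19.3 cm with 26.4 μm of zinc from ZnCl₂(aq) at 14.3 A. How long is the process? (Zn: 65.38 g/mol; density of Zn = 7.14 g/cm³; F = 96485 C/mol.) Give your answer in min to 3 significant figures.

55.6 min

Plated area = 2 × 22.2 × 19.3 = 856.9 cm²
Volume = 856.9 × 26.4×10⁻⁴ cm = 2.262 cm³
m(Zn) = 2.262 × 7.14 = 16.15 g
n(Zn) = 16.15 / 65.38 = 0.2470 mol; n(e⁻) = 2 × 0.2470 = 0.4940 mol
Q = 0.4940 × 96485 = 47660 C
t = 47660 / 14.3 = 3333 s = 55.6 min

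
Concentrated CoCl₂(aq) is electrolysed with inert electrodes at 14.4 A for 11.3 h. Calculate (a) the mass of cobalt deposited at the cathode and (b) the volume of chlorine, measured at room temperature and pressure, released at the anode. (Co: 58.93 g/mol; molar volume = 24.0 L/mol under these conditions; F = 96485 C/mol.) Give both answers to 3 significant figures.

Q = 14.4 × 40680 = 5.858×10^5 C; n(e⁻) = 5.858×10^5 / 96485 = 6.071 mol
Cathode: Co²⁺ + 2e⁻ → Co → n(Co) = 6.071/2 = 3.036 mol → 179 g
Anode: 2Cl⁻ → Cl₂ + 2e⁻ → n(Cl₂) = 6.071/2 = 3.036 mol → 72.9 L

179 g Co; 72.9 L Cl₂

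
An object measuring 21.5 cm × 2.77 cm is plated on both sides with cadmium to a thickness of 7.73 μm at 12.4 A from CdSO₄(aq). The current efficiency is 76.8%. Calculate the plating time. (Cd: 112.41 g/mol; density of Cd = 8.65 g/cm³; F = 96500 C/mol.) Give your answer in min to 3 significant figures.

2.39 min

Plated area = 2 × 21.5 × 2.77 = 119.1 cm²
Volume = 119.1 × 7.73×10⁻⁴ cm = 0.09206 cm³
m(Cd) = 0.09206 × 8.65 = 0.7963 g
n(Cd) = 0.7963 / 112.41 = 0.007084 mol; n(e⁻) = 2 × 0.007084 = 0.01417 mol
Q = 0.01417 × 96500 / 0.768 = 1780 C
t = 1780 / 12.4 = 143.5 s = 2.39 min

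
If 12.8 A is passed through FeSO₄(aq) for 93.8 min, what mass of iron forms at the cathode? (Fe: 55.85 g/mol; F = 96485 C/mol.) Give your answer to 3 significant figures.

20.8 g

Charge passed = 12.8 × 5628 = 72040 C
Moles of electrons = 72040 / 96485 = 0.7466 mol
Fe²⁺ + 2e⁻ → Fe, so n(Fe) = 0.7466 / 2 = 0.3733 mol
m = 0.3733 × 55.85 = 20.8 g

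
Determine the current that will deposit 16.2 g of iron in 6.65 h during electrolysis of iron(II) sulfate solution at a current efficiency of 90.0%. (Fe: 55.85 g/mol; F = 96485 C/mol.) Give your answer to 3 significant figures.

n(Fe) = 16.2 / 55.85 = 0.2901 mol
Fe²⁺ + 2e⁻ → Fe, so n(e⁻) = 2 × 0.2901 = 0.5802 mol
Q = 0.5802 × 96485 / 0.900 = 62200 C
I = Q / t = 62200 / 23940 s = 2.60 A

2.60 A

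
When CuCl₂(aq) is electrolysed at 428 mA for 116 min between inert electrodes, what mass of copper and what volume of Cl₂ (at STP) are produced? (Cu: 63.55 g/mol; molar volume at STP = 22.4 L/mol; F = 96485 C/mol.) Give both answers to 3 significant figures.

Q = 0.428 × 6960 = 2979 C; n(e⁻) = 2979 / 96485 = 0.03088 mol
Cathode: Cu²⁺ + 2e⁻ → Cu → n(Cu) = 0.03088/2 = 0.01544 mol → 0.981 g
Anode: 2Cl⁻ → Cl₂ + 2e⁻ → n(Cl₂) = 0.03088/2 = 0.01544 mol → 0.346 L

0.981 g Cu; 0.346 L Cl₂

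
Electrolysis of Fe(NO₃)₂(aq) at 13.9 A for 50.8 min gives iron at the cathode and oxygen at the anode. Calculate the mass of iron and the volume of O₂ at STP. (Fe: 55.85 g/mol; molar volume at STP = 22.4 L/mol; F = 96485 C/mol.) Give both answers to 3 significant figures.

Q = 13.9 × 3048 = 42370 C; n(e⁻) = 42370 / 96485 = 0.4391 mol
Cathode: Fe²⁺ + 2e⁻ → Fe → n(Fe) = 0.4391/2 = 0.2196 mol → 12.3 g
Anode: 2H₂O → O₂ + 4H⁺ + 4e⁻ → n(O₂) = 0.4391/4 = 0.1098 mol → 2.46 L

12.3 g Fe; 2.46 L O₂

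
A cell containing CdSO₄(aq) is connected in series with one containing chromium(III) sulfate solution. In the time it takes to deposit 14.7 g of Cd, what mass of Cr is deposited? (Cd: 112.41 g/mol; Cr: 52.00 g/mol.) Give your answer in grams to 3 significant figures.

4.53 g

n(Cd) = 14.7 / 112.41 = 0.1308 mol
Cd²⁺ + 2e⁻ → Cd, so n(e⁻) = 2 × 0.1308 = 0.2616 mol
Since the cells are in series, n(e⁻) in the Cr cell is also 0.2616 mol.
Cr³⁺ + 3e⁻ → Cr, so n(Cr) = 0.2616 / 3 = 0.08720 mol
m(Cr) = 0.08720 × 52.00 = 4.53 g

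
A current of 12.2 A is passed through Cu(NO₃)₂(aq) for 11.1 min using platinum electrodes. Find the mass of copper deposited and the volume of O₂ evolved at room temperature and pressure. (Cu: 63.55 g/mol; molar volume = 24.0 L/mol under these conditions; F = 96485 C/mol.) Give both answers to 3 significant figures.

2.68 g Cu; 0.505 L O₂

Q = 12.2 × 666 = 8125 C; n(e⁻) = 8125 / 96485 = 0.08421 mol
Cathode: Cu²⁺ + 2e⁻ → Cu → n(Cu) = 0.08421/2 = 0.04211 mol → 2.68 g
Anode: 2H₂O → O₂ + 4H⁺ + 4e⁻ → n(O₂) = 0.08421/4 = 0.02105 mol → 0.505 L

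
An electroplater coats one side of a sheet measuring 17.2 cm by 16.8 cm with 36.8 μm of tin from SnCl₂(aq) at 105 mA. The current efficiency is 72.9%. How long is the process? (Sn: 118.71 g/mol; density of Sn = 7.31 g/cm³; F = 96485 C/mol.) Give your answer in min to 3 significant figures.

2750 min

Plated area = 17.2 × 16.8 = 289.0 cm²
Volume = 289.0 × 36.8×10⁻⁴ cm = 1.064 cm³
m(Sn) = 1.064 × 7.31 = 7.778 g
n(Sn) = 7.778 / 118.71 = 0.06552 mol; n(e⁻) = 2 × 0.06552 = 0.1310 mol
Q = 0.1310 × 96485 / 0.729 = 17340 C
t = 17340 / 0.105 = 1.651×10^5 s = 2750 min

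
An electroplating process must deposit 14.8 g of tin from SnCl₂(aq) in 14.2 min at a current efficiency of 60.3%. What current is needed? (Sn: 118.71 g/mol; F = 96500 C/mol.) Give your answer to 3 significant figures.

n(Sn) = 14.8 / 118.71 = 0.1247 mol
Sn²⁺ + 2e⁻ → Sn, so n(e⁻) = 2 × 0.1247 = 0.2494 mol
Q = 0.2494 × 96500 / 0.603 = 39910 C
I = Q / t = 39910 / 852 s = 46.8 A

46.8 A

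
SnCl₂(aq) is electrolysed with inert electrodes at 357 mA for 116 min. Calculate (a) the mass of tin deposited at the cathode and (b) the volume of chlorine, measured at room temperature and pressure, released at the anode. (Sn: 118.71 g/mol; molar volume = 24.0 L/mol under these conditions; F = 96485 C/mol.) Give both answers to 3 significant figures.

1.53 g Sn; 0.309 L Cl₂

Q = 0.357 × 6960 = 2485 C; n(e⁻) = 2485 / 96485 = 0.02576 mol
Cathode: Sn²⁺ + 2e⁻ → Sn → n(Sn) = 0.02576/2 = 0.01288 mol → 1.53 g
Anode: 2Cl⁻ → Cl₂ + 2e⁻ → n(Cl₂) = 0.02576/2 = 0.01288 mol → 0.309 L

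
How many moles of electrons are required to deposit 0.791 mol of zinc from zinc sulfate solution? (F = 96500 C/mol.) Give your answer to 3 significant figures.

Zn²⁺ + 2e⁻ → Zn, so n(e⁻) = 2 × 0.791 = 1.582 mol

1.58 mol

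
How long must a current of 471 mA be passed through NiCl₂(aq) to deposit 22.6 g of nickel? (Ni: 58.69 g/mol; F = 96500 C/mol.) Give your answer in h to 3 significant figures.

n(Ni) = 22.6 / 58.69 = 0.3851 mol
Ni²⁺ + 2e⁻ → Ni, so n(e⁻) = 2 × 0.3851 = 0.7702 mol
Q = 0.7702 × 96500 = 74320 C
t = Q / I = 74320 / 0.471 = 1.578×10^5 s = 43.8 h

43.8 h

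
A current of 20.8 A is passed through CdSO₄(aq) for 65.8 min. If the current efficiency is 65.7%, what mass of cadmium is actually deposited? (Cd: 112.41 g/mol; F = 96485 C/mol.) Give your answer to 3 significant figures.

Q = 20.8 × 3948 = 82120 C
n(e⁻) = 82120 / 96485 = 0.8511 mol
Cd²⁺ + 2e⁻ → Cd, so theoretical m(Cd) = 0.4256 × 112.41 = 47.84 g
Actual mass = 65.7% × 47.84 = 31.4 g

31.4 g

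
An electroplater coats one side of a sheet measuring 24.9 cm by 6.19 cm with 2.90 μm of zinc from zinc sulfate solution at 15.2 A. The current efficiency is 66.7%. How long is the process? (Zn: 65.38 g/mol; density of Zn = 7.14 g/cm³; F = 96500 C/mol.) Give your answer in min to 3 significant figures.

Plated area = 24.9 × 6.19 = 154.1 cm²
Volume = 154.1 × 2.90×10⁻⁴ cm = 0.04469 cm³
m(Zn) = 0.04469 × 7.14 = 0.3191 g
n(Zn) = 0.3191 / 65.38 = 0.004881 mol; n(e⁻) = 2 × 0.004881 = 0.009762 mol
Q = 0.009762 × 96500 / 0.667 = 1412 C
t = 1412 / 15.2 = 92.89 s = 1.55 min

1.55 min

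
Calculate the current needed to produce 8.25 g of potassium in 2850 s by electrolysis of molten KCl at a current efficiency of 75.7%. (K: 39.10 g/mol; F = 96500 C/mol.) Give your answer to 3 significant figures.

9.44 A

n(K) = 8.25 / 39.10 = 0.2110 mol
K⁺ + e⁻ → K, so n(e⁻) = 0.2110 mol
Q = 0.2110 × 96500 / 0.757 = 26900 C
I = Q / t = 26900 / 2850 s = 9.44 A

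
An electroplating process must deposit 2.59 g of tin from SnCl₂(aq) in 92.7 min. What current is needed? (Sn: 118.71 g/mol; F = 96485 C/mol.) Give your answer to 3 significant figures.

0.757 A

n(Sn) = 2.59 / 118.71 = 0.02182 mol
Sn²⁺ + 2e⁻ → Sn, so n(e⁻) = 2 × 0.02182 = 0.04364 mol
Q = 0.04364 × 96485 = 4211 C
I = Q / t = 4211 / 5562 s = 0.757 A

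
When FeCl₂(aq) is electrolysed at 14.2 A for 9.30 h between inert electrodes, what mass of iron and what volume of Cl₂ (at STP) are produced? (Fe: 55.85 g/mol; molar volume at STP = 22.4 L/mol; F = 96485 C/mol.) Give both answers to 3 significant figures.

Q = 14.2 × 33480 = 4.754×10^5 C; n(e⁻) = 4.754×10^5 / 96485 = 4.927 mol
Cathode: Fe²⁺ + 2e⁻ → Fe → n(Fe) = 4.927/2 = 2.464 mol → 138 g
Anode: 2Cl⁻ → Cl₂ + 2e⁻ → n(Cl₂) = 4.927/2 = 2.464 mol → 55.2 L

138 g Fe; 55.2 L Cl₂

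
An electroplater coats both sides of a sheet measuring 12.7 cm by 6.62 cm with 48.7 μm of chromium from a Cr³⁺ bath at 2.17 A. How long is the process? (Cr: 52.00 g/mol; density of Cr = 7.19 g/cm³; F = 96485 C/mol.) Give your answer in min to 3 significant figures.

Plated area = 2 × 12.7 × 6.62 = 168.1 cm²
Volume = 168.1 × 48.7×10⁻⁴ cm = 0.8186 cm³
m(Cr) = 0.8186 × 7.19 = 5.886 g
n(Cr) = 5.886 / 52.00 = 0.1132 mol; n(e⁻) = 3 × 0.1132 = 0.3396 mol
Q = 0.3396 × 96485 = 32770 C
t = 32770 / 2.17 = 15100 s = 252 min

252 min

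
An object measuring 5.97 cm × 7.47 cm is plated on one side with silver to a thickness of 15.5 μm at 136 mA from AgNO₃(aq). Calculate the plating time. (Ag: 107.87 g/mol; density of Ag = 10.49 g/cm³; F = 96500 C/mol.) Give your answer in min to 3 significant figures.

Plated area = 5.97 × 7.47 = 44.60 cm²
Volume = 44.60 × 15.5×10⁻⁴ cm = 0.06913 cm³
m(Ag) = 0.06913 × 10.49 = 0.7252 g
n(Ag) = 0.7252 / 107.87 = 0.006723 mol; n(e⁻) = 0.006723 mol
Q = 0.006723 × 96500 = 648.8 C
t = 648.8 / 0.136 = 4771 s = 79.5 min

79.5 min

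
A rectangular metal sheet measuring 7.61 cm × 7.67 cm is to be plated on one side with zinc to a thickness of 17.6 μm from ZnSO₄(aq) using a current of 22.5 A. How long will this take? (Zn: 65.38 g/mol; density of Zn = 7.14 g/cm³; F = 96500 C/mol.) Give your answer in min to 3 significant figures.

Plated area = 7.61 × 7.67 = 58.37 cm²
Volume = 58.37 × 17.6×10⁻⁴ cm = 0.1027 cm³
m(Zn) = 0.1027 × 7.14 = 0.7333 g
n(Zn) = 0.7333 / 65.38 = 0.01122 mol; n(e⁻) = 2 × 0.01122 = 0.02244 mol
Q = 0.02244 × 96500 = 2165 C
t = 2165 / 22.5 = 96.22 s = 1.60 min

1.60 min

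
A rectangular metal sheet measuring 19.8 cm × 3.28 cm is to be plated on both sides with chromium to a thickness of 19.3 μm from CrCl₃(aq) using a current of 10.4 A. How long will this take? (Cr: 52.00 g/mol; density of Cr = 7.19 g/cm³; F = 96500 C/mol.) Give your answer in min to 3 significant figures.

16.1 min

Plated area = 2 × 19.8 × 3.28 = 129.9 cm²
Volume = 129.9 × 19.3×10⁻⁴ cm = 0.2507 cm³
m(Cr) = 0.2507 × 7.19 = 1.803 g
n(Cr) = 1.803 / 52.00 = 0.03467 mol; n(e⁻) = 3 × 0.03467 = 0.1040 mol
Q = 0.1040 × 96500 = 10040 C
t = 10040 / 10.4 = 965.4 s = 16.1 min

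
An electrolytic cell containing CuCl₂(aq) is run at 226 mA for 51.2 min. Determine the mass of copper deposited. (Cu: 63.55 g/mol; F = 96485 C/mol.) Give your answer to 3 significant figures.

Q = It = 0.226 × 3072 = 694.3 C
n(e⁻) = Q/F = 694.3/96485 = 0.007196 mol
Cu²⁺ + 2e⁻ → Cu, so n(Cu) = 0.007196 / 2 = 0.003598 mol
m = 0.003598 × 63.55 = 0.229 g

0.229 g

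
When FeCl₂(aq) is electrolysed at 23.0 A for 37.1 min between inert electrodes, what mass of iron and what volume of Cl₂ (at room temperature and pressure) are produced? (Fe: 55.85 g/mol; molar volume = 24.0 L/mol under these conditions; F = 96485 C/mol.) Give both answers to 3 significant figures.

14.8 g Fe; 6.37 L Cl₂

Q = 23.0 × 2226 = 51200 C; n(e⁻) = 51200 / 96485 = 0.5307 mol
Cathode: Fe²⁺ + 2e⁻ → Fe → n(Fe) = 0.5307/2 = 0.2654 mol → 14.8 g
Anode: 2Cl⁻ → Cl₂ + 2e⁻ → n(Cl₂) = 0.5307/2 = 0.2654 mol → 6.37 L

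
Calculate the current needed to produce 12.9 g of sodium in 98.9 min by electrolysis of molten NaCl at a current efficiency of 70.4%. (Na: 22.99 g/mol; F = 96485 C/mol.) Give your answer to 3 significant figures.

13.0 A

n(Na) = 12.9 / 22.99 = 0.5611 mol
Na⁺ + e⁻ → Na, so n(e⁻) = 0.5611 mol
Q = 0.5611 × 96485 / 0.704 = 76900 C
I = Q / t = 76900 / 5934 s = 13.0 A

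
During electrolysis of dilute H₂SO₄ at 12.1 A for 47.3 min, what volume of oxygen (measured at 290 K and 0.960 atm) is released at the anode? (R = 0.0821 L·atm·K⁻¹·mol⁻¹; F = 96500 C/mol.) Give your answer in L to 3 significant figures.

2.21 L

Q = 12.1 A × 2838 s = 34340 C
n(e⁻) = 34340 / 96500 = 0.3559 mol
2H₂O → O₂ + 4H⁺ + 4e⁻, so n(O₂) = 0.3559 / 4 = 0.08898 mol
V = nRT/P = 0.08898 × 0.0821 × 290 / 0.960 = 2.207 L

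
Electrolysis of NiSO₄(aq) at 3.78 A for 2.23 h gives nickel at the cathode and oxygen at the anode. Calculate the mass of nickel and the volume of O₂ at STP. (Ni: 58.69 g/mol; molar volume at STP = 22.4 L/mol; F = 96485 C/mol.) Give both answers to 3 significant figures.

9.23 g Ni; 1.76 L O₂

Q = 3.78 × 8028 = 30350 C; n(e⁻) = 30350 / 96485 = 0.3146 mol
Cathode: Ni²⁺ + 2e⁻ → Ni → n(Ni) = 0.3146/2 = 0.1573 mol → 9.23 g
Anode: 2H₂O → O₂ + 4H⁺ + 4e⁻ → n(O₂) = 0.3146/4 = 0.07865 mol → 1.76 L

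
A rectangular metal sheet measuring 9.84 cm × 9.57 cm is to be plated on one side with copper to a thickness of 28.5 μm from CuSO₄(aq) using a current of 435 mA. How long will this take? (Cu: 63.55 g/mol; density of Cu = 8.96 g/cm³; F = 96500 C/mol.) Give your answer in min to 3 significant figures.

280 min

Plated area = 9.84 × 9.57 = 94.17 cm²
Volume = 94.17 × 28.5×10⁻⁴ cm = 0.2684 cm³
m(Cu) = 0.2684 × 8.96 = 2.405 g
n(Cu) = 2.405 / 63.55 = 0.03784 mol; n(e⁻) = 2 × 0.03784 = 0.07568 mol
Q = 0.07568 × 96500 = 7303 C
t = 7303 / 0.435 = 16790 s = 280 min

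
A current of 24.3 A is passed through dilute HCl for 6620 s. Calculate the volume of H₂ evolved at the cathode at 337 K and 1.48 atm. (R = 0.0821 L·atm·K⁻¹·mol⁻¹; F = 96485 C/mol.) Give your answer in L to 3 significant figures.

15.6 L

Q = It = 24.3 × 6620 = 1.609×10^5 C
n(e⁻) = Q/F = 1.609×10^5/96485 = 1.668 mol
2H⁺ + 2e⁻ → H₂, so n(H₂) = 1.668 / 2 = 0.8340 mol
V = nRT/P = 0.8340 × 0.0821 × 337 / 1.48 = 15.59 L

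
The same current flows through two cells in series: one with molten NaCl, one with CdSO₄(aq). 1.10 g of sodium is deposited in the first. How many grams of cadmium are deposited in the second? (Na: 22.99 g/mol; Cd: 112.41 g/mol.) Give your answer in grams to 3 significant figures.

2.69 g

n(Na) = 1.10 / 22.99 = 0.04785 mol
Na⁺ + e⁻ → Na, so n(e⁻) = 0.04785 mol
In series, the same 0.04785 mol of electrons flows through the second cell.
Cd²⁺ + 2e⁻ → Cd, so n(Cd) = 0.04785 / 2 = 0.02393 mol
m(Cd) = 0.02393 × 112.41 = 2.69 g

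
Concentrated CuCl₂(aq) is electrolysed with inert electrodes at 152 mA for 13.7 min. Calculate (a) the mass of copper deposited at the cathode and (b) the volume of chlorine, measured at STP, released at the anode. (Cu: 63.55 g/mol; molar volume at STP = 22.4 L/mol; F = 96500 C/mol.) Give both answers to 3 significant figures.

0.0411 g Cu; 0.0145 L Cl₂

Q = 0.152 × 822 = 124.9 C; n(e⁻) = 124.9 / 96500 = 0.001294 mol
Cathode: Cu²⁺ + 2e⁻ → Cu → n(Cu) = 0.001294/2 = 6.470×10^-4 mol → 0.0411 g
Anode: 2Cl⁻ → Cl₂ + 2e⁻ → n(Cl₂) = 0.001294/2 = 6.470×10^-4 mol → 0.0145 L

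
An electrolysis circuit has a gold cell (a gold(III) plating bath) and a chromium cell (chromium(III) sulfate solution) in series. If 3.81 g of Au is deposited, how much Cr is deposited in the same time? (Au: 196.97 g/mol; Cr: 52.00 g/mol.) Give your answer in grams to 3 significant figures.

1.01 g

n(Au) = 3.81 / 196.97 = 0.01934 mol
Au³⁺ + 3e⁻ → Au, so n(e⁻) = 3 × 0.01934 = 0.05802 mol
The cells are in series, so the same charge (and hence the same n(e⁻) = 0.05802 mol) passes through both.
Cr³⁺ + 3e⁻ → Cr, so n(Cr) = 0.05802 / 3 = 0.01934 mol
m(Cr) = 0.01934 × 52.00 = 1.01 g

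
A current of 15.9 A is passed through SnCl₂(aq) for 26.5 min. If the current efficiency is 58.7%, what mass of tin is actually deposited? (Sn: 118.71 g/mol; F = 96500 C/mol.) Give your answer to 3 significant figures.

Q = 15.9 × 1590 = 25280 C
n(e⁻) = 25280 / 96500 = 0.2620 mol
Sn²⁺ + 2e⁻ → Sn, so theoretical m(Sn) = 0.1310 × 118.71 = 15.55 g
Actual mass = 58.7% × 15.55 = 9.13 g

9.13 g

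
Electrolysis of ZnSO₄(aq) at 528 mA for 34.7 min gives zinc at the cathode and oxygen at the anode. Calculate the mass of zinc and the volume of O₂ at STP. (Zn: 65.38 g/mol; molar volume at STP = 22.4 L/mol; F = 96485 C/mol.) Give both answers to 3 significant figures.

0.372 g Zn; 0.0638 L O₂

Q = 0.528 × 2082 = 1099 C; n(e⁻) = 1099 / 96485 = 0.01139 mol
Cathode: Zn²⁺ + 2e⁻ → Zn → n(Zn) = 0.01139/2 = 0.005695 mol → 0.372 g
Anode: 2H₂O → O₂ + 4H⁺ + 4e⁻ → n(O₂) = 0.01139/4 = 0.002848 mol → 0.0638 L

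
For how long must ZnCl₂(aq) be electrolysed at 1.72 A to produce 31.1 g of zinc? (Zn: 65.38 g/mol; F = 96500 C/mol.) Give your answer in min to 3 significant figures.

n(Zn) = 31.1 / 65.38 = 0.4757 mol
Zn²⁺ + 2e⁻ → Zn, so n(e⁻) = 2 × 0.4757 = 0.9514 mol
Q = 0.9514 × 96500 = 91810 C
t = Q / I = 91810 / 1.72 = 53380 s = 890 min

890 min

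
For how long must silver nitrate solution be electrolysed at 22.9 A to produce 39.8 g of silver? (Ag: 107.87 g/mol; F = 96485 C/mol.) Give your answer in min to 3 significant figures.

n(Ag) = 39.8 / 107.87 = 0.3690 mol
Ag⁺ + e⁻ → Ag, so n(e⁻) = 0.3690 mol
Q = 0.3690 × 96485 = 35600 C
t = Q / I = 35600 / 22.9 = 1555 s = 25.9 min

25.9 min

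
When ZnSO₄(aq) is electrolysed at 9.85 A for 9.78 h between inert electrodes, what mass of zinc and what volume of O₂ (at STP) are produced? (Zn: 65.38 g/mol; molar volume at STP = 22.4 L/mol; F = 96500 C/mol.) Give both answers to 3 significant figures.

117 g Zn; 20.1 L O₂

Q = 9.85 × 35208 = 3.468×10^5 C; n(e⁻) = 3.468×10^5 / 96500 = 3.594 mol
Cathode: Zn²⁺ + 2e⁻ → Zn → n(Zn) = 3.594/2 = 1.797 mol → 117 g
Anode: 2H₂O → O₂ + 4H⁺ + 4e⁻ → n(O₂) = 3.594/4 = 0.8985 mol → 20.1 L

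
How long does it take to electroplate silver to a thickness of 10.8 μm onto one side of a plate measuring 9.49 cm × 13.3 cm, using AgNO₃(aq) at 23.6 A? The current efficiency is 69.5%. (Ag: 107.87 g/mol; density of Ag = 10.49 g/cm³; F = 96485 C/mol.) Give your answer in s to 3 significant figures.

Plated area = 9.49 × 13.3 = 126.2 cm²
Volume = 126.2 × 10.8×10⁻⁴ cm = 0.1363 cm³
m(Ag) = 0.1363 × 10.49 = 1.430 g
n(Ag) = 1.430 / 107.87 = 0.01326 mol; n(e⁻) = 0.01326 mol
Q = 0.01326 × 96485 / 0.695 = 1841 C
t = 1841 / 23.6 = 78.01 s

78.0 s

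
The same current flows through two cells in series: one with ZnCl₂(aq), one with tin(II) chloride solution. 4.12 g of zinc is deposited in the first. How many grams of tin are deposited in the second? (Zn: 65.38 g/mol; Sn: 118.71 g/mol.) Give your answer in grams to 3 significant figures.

n(Zn) = 4.12 / 65.38 = 0.06302 mol
Zn²⁺ + 2e⁻ → Zn, so n(e⁻) = 2 × 0.06302 = 0.1260 mol
In series, the same 0.1260 mol of electrons flows through the second cell.
Sn²⁺ + 2e⁻ → Sn, so n(Sn) = 0.1260 / 2 = 0.06300 mol
m(Sn) = 0.06300 × 118.71 = 7.48 g

7.48 g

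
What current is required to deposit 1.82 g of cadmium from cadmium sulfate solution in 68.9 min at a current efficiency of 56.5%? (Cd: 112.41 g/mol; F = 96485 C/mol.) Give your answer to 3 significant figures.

n(Cd) = 1.82 / 112.41 = 0.01619 mol
Cd²⁺ + 2e⁻ → Cd, so n(e⁻) = 2 × 0.01619 = 0.03238 mol
Q = 0.03238 × 96485 / 0.565 = 5530 C
I = Q / t = 5530 / 4134 s = 1.34 A

1.34 A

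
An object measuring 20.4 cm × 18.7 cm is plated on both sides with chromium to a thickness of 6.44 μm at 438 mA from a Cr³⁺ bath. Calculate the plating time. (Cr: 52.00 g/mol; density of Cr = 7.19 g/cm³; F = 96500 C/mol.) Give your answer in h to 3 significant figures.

Plated area = 2 × 20.4 × 18.7 = 763.0 cm²
Volume = 763.0 × 6.44×10⁻⁴ cm = 0.4914 cm³
m(Cr) = 0.4914 × 7.19 = 3.533 g
n(Cr) = 3.533 / 52.00 = 0.06794 mol; n(e⁻) = 3 × 0.06794 = 0.2038 mol
Q = 0.2038 × 96500 = 19670 C
t = 19670 / 0.438 = 44910 s = 12.5 h

12.5 h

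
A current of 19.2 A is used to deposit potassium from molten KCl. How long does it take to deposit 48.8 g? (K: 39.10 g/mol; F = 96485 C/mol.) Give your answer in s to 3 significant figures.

n(K) = 48.8 / 39.10 = 1.248 mol
K⁺ + e⁻ → K, so n(e⁻) = 1.248 mol
Q = 1.248 × 96485 = 1.204×10^5 C
t = Q / I = 1.204×10^5 / 19.2 = 6271 s

6270 s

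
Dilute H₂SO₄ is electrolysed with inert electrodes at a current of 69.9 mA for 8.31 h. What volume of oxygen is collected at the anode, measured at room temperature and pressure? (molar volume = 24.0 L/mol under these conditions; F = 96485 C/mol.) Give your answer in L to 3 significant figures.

Q = It = 0.0699 × 29916 = 2091 C
n(e⁻) = Q/F = 2091/96485 = 0.02167 mol
2H₂O → O₂ + 4H⁺ + 4e⁻, so n(O₂) = 0.02167 / 4 = 0.005418 mol
V = 0.005418 × 24.0 = 0.1300 L

0.130 L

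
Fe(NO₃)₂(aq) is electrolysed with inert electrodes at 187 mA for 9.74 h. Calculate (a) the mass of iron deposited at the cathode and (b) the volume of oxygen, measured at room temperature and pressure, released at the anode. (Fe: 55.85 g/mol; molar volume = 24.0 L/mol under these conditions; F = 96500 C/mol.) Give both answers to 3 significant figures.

1.90 g Fe; 0.408 L O₂

Q = 0.187 × 35064 = 6557 C; n(e⁻) = 6557 / 96500 = 0.06795 mol
Cathode: Fe²⁺ + 2e⁻ → Fe → n(Fe) = 0.06795/2 = 0.03398 mol → 1.90 g
Anode: 2H₂O → O₂ + 4H⁺ + 4e⁻ → n(O₂) = 0.06795/4 = 0.01699 mol → 0.408 L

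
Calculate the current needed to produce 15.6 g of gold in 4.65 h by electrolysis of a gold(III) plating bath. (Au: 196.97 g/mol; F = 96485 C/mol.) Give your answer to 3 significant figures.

1.37 A

n(Au) = 15.6 / 196.97 = 0.07920 mol
Au³⁺ + 3e⁻ → Au, so n(e⁻) = 3 × 0.07920 = 0.2376 mol
Q = 0.2376 × 96485 = 22920 C
I = Q / t = 22920 / 16740 s = 1.37 A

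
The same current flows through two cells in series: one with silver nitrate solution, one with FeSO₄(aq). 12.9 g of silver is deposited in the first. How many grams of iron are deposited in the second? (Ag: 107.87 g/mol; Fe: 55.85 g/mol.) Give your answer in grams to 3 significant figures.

n(Ag) = 12.9 / 107.87 = 0.1196 mol
Ag⁺ + e⁻ → Ag, so n(e⁻) = 0.1196 mol
Same current for the same time ⇒ same n(e⁻) = 0.1196 mol in both cells.
Fe²⁺ + 2e⁻ → Fe, so n(Fe) = 0.1196 / 2 = 0.05980 mol
m(Fe) = 0.05980 × 55.85 = 3.34 g

3.34 g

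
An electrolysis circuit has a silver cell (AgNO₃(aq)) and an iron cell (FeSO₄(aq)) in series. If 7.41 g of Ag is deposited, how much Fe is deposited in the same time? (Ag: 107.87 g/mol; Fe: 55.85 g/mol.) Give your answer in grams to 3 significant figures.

n(Ag) = 7.41 / 107.87 = 0.06869 mol
Ag⁺ + e⁻ → Ag, so n(e⁻) = 0.06869 mol
In series, the same 0.06869 mol of electrons flows through the second cell.
Fe²⁺ + 2e⁻ → Fe, so n(Fe) = 0.06869 / 2 = 0.03435 mol
m(Fe) = 0.03435 × 55.85 = 1.92 g

1.92 g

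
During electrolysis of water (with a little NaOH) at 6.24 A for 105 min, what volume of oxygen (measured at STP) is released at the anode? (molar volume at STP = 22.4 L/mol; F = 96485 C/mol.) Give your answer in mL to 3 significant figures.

Charge passed = 6.24 × 6300 = 39310 C
Moles of electrons = 39310 / 96485 = 0.4074 mol
2H₂O → O₂ + 4H⁺ + 4e⁻, so n(O₂) = 0.4074 / 4 = 0.1019 mol
V = 0.1019 × 22.4 = 2.283 L
= 2280 mL

2280 mL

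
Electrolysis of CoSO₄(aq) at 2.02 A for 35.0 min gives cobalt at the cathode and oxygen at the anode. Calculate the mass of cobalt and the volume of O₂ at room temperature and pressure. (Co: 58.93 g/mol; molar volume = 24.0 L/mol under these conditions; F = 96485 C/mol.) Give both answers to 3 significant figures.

Q = 2.02 × 2100 = 4242 C; n(e⁻) = 4242 / 96485 = 0.04397 mol
Cathode: Co²⁺ + 2e⁻ → Co → n(Co) = 0.04397/2 = 0.02199 mol → 1.30 g
Anode: 2H₂O → O₂ + 4H⁺ + 4e⁻ → n(O₂) = 0.04397/4 = 0.01099 mol → 0.264 L

1.30 g Co; 0.264 L O₂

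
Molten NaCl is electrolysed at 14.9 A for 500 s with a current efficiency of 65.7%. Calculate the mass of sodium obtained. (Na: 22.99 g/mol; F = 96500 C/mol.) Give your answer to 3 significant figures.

1.17 g

Q = 14.9 × 500 = 7450 C
n(e⁻) = 7450 / 96500 = 0.07720 mol
Na⁺ + e⁻ → Na, so theoretical m(Na) = 0.07720 × 22.99 = 1.775 g
Actual mass = 65.7% × 1.775 = 1.17 g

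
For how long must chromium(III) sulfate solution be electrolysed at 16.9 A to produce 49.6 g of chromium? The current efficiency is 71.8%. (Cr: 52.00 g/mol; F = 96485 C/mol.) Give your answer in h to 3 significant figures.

6.32 h

n(Cr) = 49.6 / 52.00 = 0.9538 mol
Cr³⁺ + 3e⁻ → Cr, so n(e⁻) = 3 × 0.9538 = 2.861 mol
Q = 2.861 × 96485 / 0.718 = 3.845×10^5 C
t = Q / I = 3.845×10^5 / 16.9 = 22750 s = 6.32 h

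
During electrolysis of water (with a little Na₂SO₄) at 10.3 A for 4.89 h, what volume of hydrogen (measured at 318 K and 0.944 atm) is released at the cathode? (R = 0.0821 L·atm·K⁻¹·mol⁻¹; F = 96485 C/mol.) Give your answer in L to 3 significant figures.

Charge passed = 10.3 × 17604 = 1.813×10^5 C
Moles of electrons = 1.813×10^5 / 96485 = 1.879 mol
2H⁺ + 2e⁻ → H₂, so n(H₂) = 1.879 / 2 = 0.9395 mol
V = nRT/P = 0.9395 × 0.0821 × 318 / 0.944 = 25.98 L

26.0 L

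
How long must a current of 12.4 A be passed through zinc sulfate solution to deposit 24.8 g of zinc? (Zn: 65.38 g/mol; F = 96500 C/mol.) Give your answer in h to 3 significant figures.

n(Zn) = 24.8 / 65.38 = 0.3793 mol
Zn²⁺ + 2e⁻ → Zn, so n(e⁻) = 2 × 0.3793 = 0.7586 mol
Q = 0.7586 × 96500 = 73200 C
t = Q / I = 73200 / 12.4 = 5903 s = 1.64 h

1.64 h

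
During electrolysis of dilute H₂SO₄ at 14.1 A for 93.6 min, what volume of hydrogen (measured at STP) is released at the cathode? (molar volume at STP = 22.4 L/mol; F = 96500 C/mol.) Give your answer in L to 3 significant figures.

Charge passed = 14.1 × 5616 = 79190 C
Moles of electrons = 79190 / 96500 = 0.8206 mol
2H⁺ + 2e⁻ → H₂, so n(H₂) = 0.8206 / 2 = 0.4103 mol
V = 0.4103 × 22.4 = 9.191 L

9.19 L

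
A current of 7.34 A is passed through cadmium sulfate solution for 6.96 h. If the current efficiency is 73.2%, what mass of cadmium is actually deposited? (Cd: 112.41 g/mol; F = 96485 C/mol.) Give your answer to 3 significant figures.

Q = 7.34 × 25056 = 1.839×10^5 C
n(e⁻) = 1.839×10^5 / 96485 = 1.906 mol
Cd²⁺ + 2e⁻ → Cd, so theoretical m(Cd) = 0.9530 × 112.41 = 107.1 g
Actual mass = 73.2% × 107.1 = 78.4 g

78.4 g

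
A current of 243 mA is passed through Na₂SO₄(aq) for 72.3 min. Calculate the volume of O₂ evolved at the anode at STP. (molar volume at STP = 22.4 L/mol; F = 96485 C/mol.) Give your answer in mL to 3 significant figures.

61.2 mL

Q = 0.243 A × 4338 s = 1054 C
n(e⁻) = 1054 / 96485 = 0.01092 mol
2H₂O → O₂ + 4H⁺ + 4e⁻, so n(O₂) = 0.01092 / 4 = 0.002730 mol
V = 0.002730 × 22.4 = 0.06115 L
= 61.2 mL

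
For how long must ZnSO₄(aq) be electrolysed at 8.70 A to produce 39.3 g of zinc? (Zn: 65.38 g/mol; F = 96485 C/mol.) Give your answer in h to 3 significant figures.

3.70 h

n(Zn) = 39.3 / 65.38 = 0.6011 mol
Zn²⁺ + 2e⁻ → Zn, so n(e⁻) = 2 × 0.6011 = 1.202 mol
Q = 1.202 × 96485 = 1.160×10^5 C
t = Q / I = 1.160×10^5 / 8.70 = 13330 s = 3.70 h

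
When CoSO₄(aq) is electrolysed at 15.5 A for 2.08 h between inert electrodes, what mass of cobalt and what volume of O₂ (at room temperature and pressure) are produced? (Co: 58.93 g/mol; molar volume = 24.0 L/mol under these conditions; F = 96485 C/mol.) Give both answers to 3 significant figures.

Q = 15.5 × 7488 = 1.161×10^5 C; n(e⁻) = 1.161×10^5 / 96485 = 1.203 mol
Cathode: Co²⁺ + 2e⁻ → Co → n(Co) = 1.203/2 = 0.6015 mol → 35.4 g
Anode: 2H₂O → O₂ + 4H⁺ + 4e⁻ → n(O₂) = 1.203/4 = 0.3008 mol → 7.22 L

35.4 g Co; 7.22 L O₂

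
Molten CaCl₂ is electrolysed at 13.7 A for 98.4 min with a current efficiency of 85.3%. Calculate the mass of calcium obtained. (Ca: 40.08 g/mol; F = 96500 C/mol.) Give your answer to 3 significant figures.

Q = 13.7 × 5904 = 80880 C
n(e⁻) = 80880 / 96500 = 0.8381 mol
Ca²⁺ + 2e⁻ → Ca, so theoretical m(Ca) = 0.4191 × 40.08 = 16.80 g
Actual mass = 85.3% × 16.80 = 14.3 g

14.3 g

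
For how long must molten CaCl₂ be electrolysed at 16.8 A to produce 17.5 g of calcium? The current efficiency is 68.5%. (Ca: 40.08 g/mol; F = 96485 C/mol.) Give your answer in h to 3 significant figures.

2.03 h

n(Ca) = 17.5 / 40.08 = 0.4366 mol
Ca²⁺ + 2e⁻ → Ca, so n(e⁻) = 2 × 0.4366 = 0.8732 mol
Q = 0.8732 × 96485 / 0.685 = 1.230×10^5 C
t = Q / I = 1.230×10^5 / 16.8 = 7321 s = 2.03 h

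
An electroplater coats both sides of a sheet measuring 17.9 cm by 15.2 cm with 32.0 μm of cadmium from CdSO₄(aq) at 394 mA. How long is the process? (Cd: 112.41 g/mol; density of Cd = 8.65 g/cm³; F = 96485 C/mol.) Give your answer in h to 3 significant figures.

18.2 h

Plated area = 2 × 17.9 × 15.2 = 544.2 cm²
Volume = 544.2 × 32.0×10⁻⁴ cm = 1.741 cm³
m(Cd) = 1.741 × 8.65 = 15.06 g
n(Cd) = 15.06 / 112.41 = 0.1340 mol; n(e⁻) = 2 × 0.1340 = 0.2680 mol
Q = 0.2680 × 96485 = 25860 C
t = 25860 / 0.394 = 65630 s = 18.2 h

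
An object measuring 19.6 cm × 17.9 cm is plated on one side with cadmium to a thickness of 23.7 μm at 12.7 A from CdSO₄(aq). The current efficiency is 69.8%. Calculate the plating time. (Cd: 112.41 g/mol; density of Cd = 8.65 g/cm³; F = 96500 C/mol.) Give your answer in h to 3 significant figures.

0.387 h

Plated area = 19.6 × 17.9 = 350.8 cm²
Volume = 350.8 × 23.7×10⁻⁴ cm = 0.8314 cm³
m(Cd) = 0.8314 × 8.65 = 7.192 g
n(Cd) = 7.192 / 112.41 = 0.06398 mol; n(e⁻) = 2 × 0.06398 = 0.1280 mol
Q = 0.1280 × 96500 / 0.698 = 17700 C
t = 17700 / 12.7 = 1394 s = 0.387 h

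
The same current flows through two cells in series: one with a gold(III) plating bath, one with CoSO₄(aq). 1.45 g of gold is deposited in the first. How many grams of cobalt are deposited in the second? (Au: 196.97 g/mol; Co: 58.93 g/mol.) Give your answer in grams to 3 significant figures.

0.651 g

n(Au) = 1.45 / 196.97 = 0.007362 mol
Au³⁺ + 3e⁻ → Au, so n(e⁻) = 3 × 0.007362 = 0.02209 mol
Same current for the same time ⇒ same n(e⁻) = 0.02209 mol in both cells.
Co²⁺ + 2e⁻ → Co, so n(Co) = 0.02209 / 2 = 0.01105 mol
m(Co) = 0.01105 × 58.93 = 0.651 g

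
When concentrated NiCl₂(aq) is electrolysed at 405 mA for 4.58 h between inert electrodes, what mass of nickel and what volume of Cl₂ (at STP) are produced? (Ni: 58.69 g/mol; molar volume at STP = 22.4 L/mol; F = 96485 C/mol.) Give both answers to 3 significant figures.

2.03 g Ni; 0.775 L Cl₂

Q = 0.405 × 16488 = 6678 C; n(e⁻) = 6678 / 96485 = 0.06921 mol
Cathode: Ni²⁺ + 2e⁻ → Ni → n(Ni) = 0.06921/2 = 0.03461 mol → 2.03 g
Anode: 2Cl⁻ → Cl₂ + 2e⁻ → n(Cl₂) = 0.06921/2 = 0.03461 mol → 0.775 L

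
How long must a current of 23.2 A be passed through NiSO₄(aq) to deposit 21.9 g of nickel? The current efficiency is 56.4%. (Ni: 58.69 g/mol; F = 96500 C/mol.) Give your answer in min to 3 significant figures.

n(Ni) = 21.9 / 58.69 = 0.3731 mol
Ni²⁺ + 2e⁻ → Ni, so n(e⁻) = 2 × 0.3731 = 0.7462 mol
Q = 0.7462 × 96500 / 0.564 = 1.277×10^5 C
t = Q / I = 1.277×10^5 / 23.2 = 5504 s = 91.7 min

91.7 min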